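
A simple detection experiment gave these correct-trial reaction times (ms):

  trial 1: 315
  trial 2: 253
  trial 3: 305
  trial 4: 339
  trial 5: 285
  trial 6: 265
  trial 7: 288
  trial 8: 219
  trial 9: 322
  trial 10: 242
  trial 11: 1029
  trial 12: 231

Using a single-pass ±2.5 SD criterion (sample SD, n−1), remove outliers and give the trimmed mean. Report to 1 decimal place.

278.5 ms

n = 12, ΣRT = 4093, M = 341.083
Σ(x−M)² = 531930.92; s = √(531930.92/11) = 219.903
Cutoffs: 341.083 ± 2.5·219.903 → [-208.7, 890.8]
Outside: 1029 → excluded.
Retained (n=11): Σ = 3064, mean = 3064/11 = 278.545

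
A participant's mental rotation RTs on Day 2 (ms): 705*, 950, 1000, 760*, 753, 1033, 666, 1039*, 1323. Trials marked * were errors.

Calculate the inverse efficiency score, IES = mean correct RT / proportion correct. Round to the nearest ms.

Correct trials (n=6): 950, 1000, 753, 1033, 666, 1323
Mean correct RT = 5725/6 = 954.1667 ms
Proportion correct = 6/9
IES = 954.1667 / (6/9) = 1431.250 ms

1431 ms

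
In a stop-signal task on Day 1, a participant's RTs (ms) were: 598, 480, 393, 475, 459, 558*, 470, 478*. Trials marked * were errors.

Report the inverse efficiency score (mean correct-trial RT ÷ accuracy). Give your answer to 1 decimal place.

638.9 ms

Correct trials (n=6): 598, 480, 393, 475, 459, 470
Mean correct RT = 2875/6 = 479.1667 ms
Proportion correct = 6/8
IES = 479.1667 / (6/8) = 638.889 ms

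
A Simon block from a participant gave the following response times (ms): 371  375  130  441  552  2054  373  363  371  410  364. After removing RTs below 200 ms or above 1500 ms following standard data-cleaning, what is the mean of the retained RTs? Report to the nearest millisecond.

402 ms

Excluded: 130, 2054
Retained (n=9): Σ = 3620
Mean = 3620/9 = 402.2222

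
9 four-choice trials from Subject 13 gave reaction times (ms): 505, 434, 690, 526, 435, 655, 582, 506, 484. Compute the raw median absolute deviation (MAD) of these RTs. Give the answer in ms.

Sorted: 434, 435, 484, 505, 506, 526, 582, 655, 690 → median = 506
|x − 506|: 1, 72, 184, 20, 71, 149, 76, 0, 22
Sorted deviations: 0, 1, 20, 22, 71, 72, 76, 149, 184 → MAD = 71

71 ms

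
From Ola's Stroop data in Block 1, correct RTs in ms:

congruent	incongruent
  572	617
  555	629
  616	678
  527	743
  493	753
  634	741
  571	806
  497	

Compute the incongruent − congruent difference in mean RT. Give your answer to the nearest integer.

M(congruent) = 4465/8 = 558.125
M(incongruent) = 4967/7 = 709.571
Difference = 709.571 − 558.125 = 151.446 ms

151 ms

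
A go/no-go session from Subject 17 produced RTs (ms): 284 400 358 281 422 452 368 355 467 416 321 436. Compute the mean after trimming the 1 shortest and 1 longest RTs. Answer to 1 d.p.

Sorted: 281, 284, 321, 355, 358, 368, 400, 416, 422, 436, 452, 467
Drop lowest 1 (281) and highest 1 (467)
Remaining (n=10): Σ = 3812, mean = 3812/10 = 381.200

381.2 ms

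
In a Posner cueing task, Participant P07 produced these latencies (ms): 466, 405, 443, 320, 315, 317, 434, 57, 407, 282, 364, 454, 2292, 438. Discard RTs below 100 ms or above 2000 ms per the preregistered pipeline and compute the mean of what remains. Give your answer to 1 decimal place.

Excluded: 57, 2292
Retained (n=12): Σ = 4645
Mean = 4645/12 = 387.0833

387.1 ms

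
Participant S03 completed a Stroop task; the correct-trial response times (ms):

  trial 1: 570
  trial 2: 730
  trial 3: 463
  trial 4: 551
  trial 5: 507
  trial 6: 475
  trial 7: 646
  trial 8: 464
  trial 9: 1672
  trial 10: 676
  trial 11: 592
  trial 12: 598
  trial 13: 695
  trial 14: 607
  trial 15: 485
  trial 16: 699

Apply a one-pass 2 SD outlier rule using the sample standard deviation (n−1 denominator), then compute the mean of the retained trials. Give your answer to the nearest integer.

n = 16, ΣRT = 10430, M = 651.875
Σ(x−M)² = 1227927.75; s = √(1227927.75/15) = 286.115
Cutoffs: 651.875 ± 2·286.115 → [79.6, 1224.1]
Outside: 1672 → excluded.
Retained (n=15): Σ = 8758, mean = 8758/15 = 583.867

584 ms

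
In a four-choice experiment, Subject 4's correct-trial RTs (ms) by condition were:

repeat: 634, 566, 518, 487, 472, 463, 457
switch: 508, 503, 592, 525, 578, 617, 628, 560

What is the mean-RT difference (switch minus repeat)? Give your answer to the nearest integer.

50 ms

M(repeat) = 3597/7 = 513.857
M(switch) = 4511/8 = 563.875
Difference = 563.875 − 513.857 = 50.018 ms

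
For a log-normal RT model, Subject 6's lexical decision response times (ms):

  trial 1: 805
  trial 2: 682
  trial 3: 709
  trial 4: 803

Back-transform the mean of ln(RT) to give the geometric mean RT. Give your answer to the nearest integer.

748 ms

ln(RT): 6.6908, 6.5250, 6.5639, 6.6884
Mean ln(RT) = 26.4681/4 = 6.61702
Geometric mean = exp(6.61702) = 747.71 ms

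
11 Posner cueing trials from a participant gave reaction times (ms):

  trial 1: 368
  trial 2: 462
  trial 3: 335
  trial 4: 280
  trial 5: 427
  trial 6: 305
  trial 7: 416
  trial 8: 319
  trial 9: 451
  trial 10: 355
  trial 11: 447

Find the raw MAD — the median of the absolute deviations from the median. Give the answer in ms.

Sorted: 280, 305, 319, 335, 355, 368, 416, 427, 447, 451, 462 → median = 368
|x − 368|: 0, 94, 33, 88, 59, 63, 48, 49, 83, 13, 79
Sorted deviations: 0, 13, 33, 48, 49, 59, 63, 79, 83, 88, 94 → MAD = 59

59 ms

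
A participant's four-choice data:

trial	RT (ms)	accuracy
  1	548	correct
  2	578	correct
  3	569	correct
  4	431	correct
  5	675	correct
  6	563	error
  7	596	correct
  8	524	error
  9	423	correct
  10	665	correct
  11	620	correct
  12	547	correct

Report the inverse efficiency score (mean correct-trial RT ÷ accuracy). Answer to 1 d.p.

Correct trials (n=10): 548, 578, 569, 431, 675, 596, 423, 665, 620, 547
Mean correct RT = 5652/10 = 565.2000 ms
Proportion correct = 10/12
IES = 565.2000 / (10/12) = 678.240 ms

678.2 ms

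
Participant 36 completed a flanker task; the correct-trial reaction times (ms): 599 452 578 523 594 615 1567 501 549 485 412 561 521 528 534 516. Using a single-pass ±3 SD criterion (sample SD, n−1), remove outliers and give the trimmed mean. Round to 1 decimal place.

n = 16, ΣRT = 9535, M = 595.938
Σ(x−M)² = 1048732.94; s = √(1048732.94/15) = 264.415
Cutoffs: 595.938 ± 3·264.415 → [-197.3, 1389.2]
Outside: 1567 → excluded.
Retained (n=15): Σ = 7968, mean = 7968/15 = 531.200

531.2 ms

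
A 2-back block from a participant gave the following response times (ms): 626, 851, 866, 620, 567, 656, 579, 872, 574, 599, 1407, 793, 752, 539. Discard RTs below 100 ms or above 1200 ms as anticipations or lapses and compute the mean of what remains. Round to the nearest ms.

Excluded: 1407
Retained (n=13): Σ = 8894
Mean = 8894/13 = 684.1538

684 ms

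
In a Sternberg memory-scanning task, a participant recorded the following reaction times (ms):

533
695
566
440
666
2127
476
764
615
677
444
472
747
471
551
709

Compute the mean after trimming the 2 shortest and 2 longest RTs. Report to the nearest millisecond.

598 ms

Sorted: 440, 444, 471, 472, 476, 533, 551, 566, 615, 666, 677, 695, 709, 747, 764, 2127
Drop lowest 2 (440, 444) and highest 2 (764, 2127)
Remaining (n=12): Σ = 7178, mean = 7178/12 = 598.167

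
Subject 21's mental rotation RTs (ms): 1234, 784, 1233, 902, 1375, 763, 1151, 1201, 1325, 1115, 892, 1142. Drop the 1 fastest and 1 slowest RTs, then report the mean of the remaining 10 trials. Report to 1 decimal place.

Sorted: 763, 784, 892, 902, 1115, 1142, 1151, 1201, 1233, 1234, 1325, 1375
Drop lowest 1 (763) and highest 1 (1375)
Remaining (n=10): Σ = 10979, mean = 10979/10 = 1097.900

1097.9 ms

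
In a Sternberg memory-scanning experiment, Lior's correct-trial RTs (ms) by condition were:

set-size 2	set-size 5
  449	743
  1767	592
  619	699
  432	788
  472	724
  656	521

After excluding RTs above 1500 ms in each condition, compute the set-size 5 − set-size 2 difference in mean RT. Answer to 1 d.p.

152.2 ms

set-size 2: exclude 1767
M(set-size 2) = 2628/5 = 525.600
M(set-size 5) = 4067/6 = 677.833
Difference = 677.833 − 525.600 = 152.233 ms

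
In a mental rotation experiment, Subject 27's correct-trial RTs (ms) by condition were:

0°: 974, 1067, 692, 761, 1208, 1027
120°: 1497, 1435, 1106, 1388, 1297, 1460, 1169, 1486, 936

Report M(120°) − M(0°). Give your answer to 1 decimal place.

353.4 ms

M(0°) = 5729/6 = 954.833
M(120°) = 11774/9 = 1308.222
Difference = 1308.222 − 954.833 = 353.389 ms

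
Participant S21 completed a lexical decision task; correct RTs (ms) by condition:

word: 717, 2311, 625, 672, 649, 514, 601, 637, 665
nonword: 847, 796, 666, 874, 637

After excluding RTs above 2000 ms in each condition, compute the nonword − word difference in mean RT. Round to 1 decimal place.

word: exclude 2311
M(word) = 5080/8 = 635.000
M(nonword) = 3820/5 = 764.000
Difference = 764.000 − 635.000 = 129.000 ms

129.0 ms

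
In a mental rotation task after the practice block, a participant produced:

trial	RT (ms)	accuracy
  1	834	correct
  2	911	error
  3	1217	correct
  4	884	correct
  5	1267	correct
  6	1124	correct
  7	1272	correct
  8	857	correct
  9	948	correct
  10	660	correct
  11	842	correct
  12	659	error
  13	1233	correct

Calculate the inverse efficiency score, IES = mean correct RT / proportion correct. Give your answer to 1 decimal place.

1196.6 ms

Correct trials (n=11): 834, 1217, 884, 1267, 1124, 1272, 857, 948, 660, 842, 1233
Mean correct RT = 11138/11 = 1012.5455 ms
Proportion correct = 11/13
IES = 1012.5455 / (11/13) = 1196.645 ms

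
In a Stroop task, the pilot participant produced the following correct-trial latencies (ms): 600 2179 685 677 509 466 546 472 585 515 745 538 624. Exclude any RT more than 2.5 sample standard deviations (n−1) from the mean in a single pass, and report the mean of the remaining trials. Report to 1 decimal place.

580.2 ms

n = 13, ΣRT = 9141, M = 703.154
Σ(x−M)² = 2446497.69; s = √(2446497.69/12) = 451.525
Cutoffs: 703.154 ± 2.5·451.525 → [-425.7, 1832.0]
Outside: 2179 → excluded.
Retained (n=12): Σ = 6962, mean = 6962/12 = 580.167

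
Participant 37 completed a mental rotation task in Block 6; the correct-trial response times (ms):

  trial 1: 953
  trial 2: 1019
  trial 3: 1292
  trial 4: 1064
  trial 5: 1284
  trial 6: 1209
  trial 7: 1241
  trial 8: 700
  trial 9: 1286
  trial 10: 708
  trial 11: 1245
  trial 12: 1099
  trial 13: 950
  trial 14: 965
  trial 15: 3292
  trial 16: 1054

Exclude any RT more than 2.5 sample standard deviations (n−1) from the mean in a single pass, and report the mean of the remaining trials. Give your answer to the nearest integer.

1071 ms

n = 16, ΣRT = 19361, M = 1210.062
Σ(x−M)² = 5155118.94; s = √(5155118.94/15) = 586.238
Cutoffs: 1210.062 ± 2.5·586.238 → [-255.5, 2675.7]
Outside: 3292 → excluded.
Retained (n=15): Σ = 16069, mean = 16069/15 = 1071.267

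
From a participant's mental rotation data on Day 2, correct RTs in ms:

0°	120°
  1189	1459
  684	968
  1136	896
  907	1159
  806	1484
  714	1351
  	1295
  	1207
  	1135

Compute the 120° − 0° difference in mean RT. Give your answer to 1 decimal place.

M(0°) = 5436/6 = 906.000
M(120°) = 10954/9 = 1217.111
Difference = 1217.111 − 906.000 = 311.111 ms

311.1 ms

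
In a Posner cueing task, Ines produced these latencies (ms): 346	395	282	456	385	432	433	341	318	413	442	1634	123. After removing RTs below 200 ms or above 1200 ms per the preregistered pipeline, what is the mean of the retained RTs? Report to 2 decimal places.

Excluded: 123, 1634
Retained (n=11): Σ = 4243
Mean = 4243/11 = 385.7273

385.73 ms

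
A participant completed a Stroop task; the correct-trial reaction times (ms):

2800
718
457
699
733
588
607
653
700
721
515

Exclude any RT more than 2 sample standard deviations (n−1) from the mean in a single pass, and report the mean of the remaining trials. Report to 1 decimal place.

639.1 ms

n = 11, ΣRT = 9191, M = 835.545
Σ(x−M)² = 4326432.73; s = √(4326432.73/10) = 657.756
Cutoffs: 835.545 ± 2·657.756 → [-480.0, 2151.1]
Outside: 2800 → excluded.
Retained (n=10): Σ = 6391, mean = 6391/10 = 639.100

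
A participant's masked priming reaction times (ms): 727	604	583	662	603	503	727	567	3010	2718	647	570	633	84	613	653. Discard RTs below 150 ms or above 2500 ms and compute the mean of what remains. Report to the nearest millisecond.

622 ms

Excluded: 84, 2718, 3010
Retained (n=13): Σ = 8092
Mean = 8092/13 = 622.4615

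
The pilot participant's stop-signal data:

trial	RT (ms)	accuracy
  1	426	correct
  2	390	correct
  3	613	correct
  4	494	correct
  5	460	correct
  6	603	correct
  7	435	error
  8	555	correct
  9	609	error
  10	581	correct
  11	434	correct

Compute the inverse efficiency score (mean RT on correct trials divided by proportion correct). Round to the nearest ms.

Correct trials (n=9): 426, 390, 613, 494, 460, 603, 555, 581, 434
Mean correct RT = 4556/9 = 506.2222 ms
Proportion correct = 9/11
IES = 506.2222 / (9/11) = 618.716 ms

619 ms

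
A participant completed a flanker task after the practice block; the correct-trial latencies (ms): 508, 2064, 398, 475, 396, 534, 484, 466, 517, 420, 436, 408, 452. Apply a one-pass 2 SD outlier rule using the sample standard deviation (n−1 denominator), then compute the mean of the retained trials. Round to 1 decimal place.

n = 13, ΣRT = 7558, M = 581.385
Σ(x−M)² = 2406021.08; s = √(2406021.08/12) = 447.774
Cutoffs: 581.385 ± 2·447.774 → [-314.2, 1476.9]
Outside: 2064 → excluded.
Retained (n=12): Σ = 5494, mean = 5494/12 = 457.833

457.8 ms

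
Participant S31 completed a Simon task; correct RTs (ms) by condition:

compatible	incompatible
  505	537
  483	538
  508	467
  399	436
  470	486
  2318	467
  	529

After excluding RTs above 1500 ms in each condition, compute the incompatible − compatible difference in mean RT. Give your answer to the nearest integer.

compatible: exclude 2318
M(compatible) = 2365/5 = 473.000
M(incompatible) = 3460/7 = 494.286
Difference = 494.286 − 473.000 = 21.286 ms

21 ms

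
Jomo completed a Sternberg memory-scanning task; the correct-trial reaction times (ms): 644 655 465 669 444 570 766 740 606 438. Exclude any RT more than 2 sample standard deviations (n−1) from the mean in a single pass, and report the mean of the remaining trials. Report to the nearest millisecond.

n = 10, ΣRT = 5997, M = 599.700
Σ(x−M)² = 126618.10; s = √(126618.10/9) = 118.611
Cutoffs: 599.700 ± 2·118.611 → [362.5, 836.9]
No RTs fall outside the cutoffs; all 10 retained. Mean = 5997/10 = 599.700

600 ms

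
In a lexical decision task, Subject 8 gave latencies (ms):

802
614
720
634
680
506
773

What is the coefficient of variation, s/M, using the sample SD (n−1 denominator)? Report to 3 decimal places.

0.150

n = 7, Σ = 4729, M = 675.5714
Σ(x−M)² = 61743.714; s = √(61743.714/6) = 101.4427
CV = 101.4427 / 675.5714 = 0.15016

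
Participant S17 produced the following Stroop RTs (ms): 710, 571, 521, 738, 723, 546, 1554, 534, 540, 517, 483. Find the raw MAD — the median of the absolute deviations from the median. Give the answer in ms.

Sorted: 483, 517, 521, 534, 540, 546, 571, 710, 723, 738, 1554 → median = 546
|x − 546|: 164, 25, 25, 192, 177, 0, 1008, 12, 6, 29, 63
Sorted deviations: 0, 6, 12, 25, 25, 29, 63, 164, 177, 192, 1008 → MAD = 29

29 ms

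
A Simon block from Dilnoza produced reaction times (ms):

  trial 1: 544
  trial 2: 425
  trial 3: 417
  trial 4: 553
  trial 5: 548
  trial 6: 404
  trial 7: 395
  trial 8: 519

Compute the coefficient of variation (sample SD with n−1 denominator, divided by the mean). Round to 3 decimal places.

n = 8, Σ = 3805, M = 475.6250
Σ(x−M)² = 35411.875; s = √(35411.875/7) = 71.1255
CV = 71.1255 / 475.6250 = 0.14954

0.150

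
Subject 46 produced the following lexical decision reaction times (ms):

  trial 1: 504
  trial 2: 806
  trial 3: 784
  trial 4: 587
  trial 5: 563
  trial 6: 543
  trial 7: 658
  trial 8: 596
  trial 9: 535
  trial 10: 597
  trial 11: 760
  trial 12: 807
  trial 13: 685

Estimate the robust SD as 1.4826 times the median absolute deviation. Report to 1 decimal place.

91.9 ms

Sorted: 504, 535, 543, 563, 587, 596, 597, 658, 685, 760, 784, 806, 807 → median = 597
|x − 597| sorted: 0, 1, 10, 34, 54, 61, 62, 88, 93, 163, 187, 209, 210 → MAD = 62
Robust SD ≈ 1.4826 × 62 = 91.921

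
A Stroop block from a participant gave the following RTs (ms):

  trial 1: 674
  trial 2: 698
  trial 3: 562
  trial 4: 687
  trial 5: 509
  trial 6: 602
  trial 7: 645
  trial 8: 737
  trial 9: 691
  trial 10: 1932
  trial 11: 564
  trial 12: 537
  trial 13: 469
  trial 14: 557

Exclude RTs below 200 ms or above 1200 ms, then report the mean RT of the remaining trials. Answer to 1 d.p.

610.2 ms

Excluded: 1932
Retained (n=13): Σ = 7932
Mean = 7932/13 = 610.1538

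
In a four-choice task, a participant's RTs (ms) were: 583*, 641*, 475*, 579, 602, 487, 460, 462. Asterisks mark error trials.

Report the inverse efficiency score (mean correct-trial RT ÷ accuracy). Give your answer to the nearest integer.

829 ms

Correct trials (n=5): 579, 602, 487, 460, 462
Mean correct RT = 2590/5 = 518.0000 ms
Proportion correct = 5/8
IES = 518.0000 / (5/8) = 828.800 ms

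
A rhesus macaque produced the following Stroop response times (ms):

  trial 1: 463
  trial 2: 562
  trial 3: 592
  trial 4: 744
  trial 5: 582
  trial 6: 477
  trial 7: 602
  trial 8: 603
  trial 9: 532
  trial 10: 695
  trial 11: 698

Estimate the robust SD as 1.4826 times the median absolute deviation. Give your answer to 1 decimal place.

89.0 ms

Sorted: 463, 477, 532, 562, 582, 592, 602, 603, 695, 698, 744 → median = 592
|x − 592| sorted: 0, 10, 10, 11, 30, 60, 103, 106, 115, 129, 152 → MAD = 60
Robust SD ≈ 1.4826 × 60 = 88.956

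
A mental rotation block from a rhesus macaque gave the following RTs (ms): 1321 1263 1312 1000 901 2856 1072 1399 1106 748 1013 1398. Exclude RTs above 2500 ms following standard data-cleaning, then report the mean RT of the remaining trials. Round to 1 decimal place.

1139.4 ms

Excluded: 2856
Retained (n=11): Σ = 12533
Mean = 12533/11 = 1139.3636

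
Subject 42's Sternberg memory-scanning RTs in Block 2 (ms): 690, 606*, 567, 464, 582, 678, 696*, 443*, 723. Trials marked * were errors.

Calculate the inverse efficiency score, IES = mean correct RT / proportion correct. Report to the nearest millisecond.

Correct trials (n=6): 690, 567, 464, 582, 678, 723
Mean correct RT = 3704/6 = 617.3333 ms
Proportion correct = 6/9
IES = 617.3333 / (6/9) = 926.000 ms

926 ms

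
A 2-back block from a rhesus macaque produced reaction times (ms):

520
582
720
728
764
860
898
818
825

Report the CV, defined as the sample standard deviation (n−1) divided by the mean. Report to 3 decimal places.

0.169

n = 9, Σ = 6715, M = 746.1111
Σ(x−M)² = 126820.889; s = √(126820.889/8) = 125.9072
CV = 125.9072 / 746.1111 = 0.16875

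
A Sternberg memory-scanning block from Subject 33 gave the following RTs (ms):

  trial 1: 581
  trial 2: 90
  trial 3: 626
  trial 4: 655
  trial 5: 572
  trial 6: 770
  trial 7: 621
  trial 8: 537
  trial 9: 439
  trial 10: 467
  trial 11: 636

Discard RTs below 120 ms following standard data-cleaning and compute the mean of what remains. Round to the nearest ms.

Excluded: 90
Retained (n=10): Σ = 5904
Mean = 5904/10 = 590.4000

590 ms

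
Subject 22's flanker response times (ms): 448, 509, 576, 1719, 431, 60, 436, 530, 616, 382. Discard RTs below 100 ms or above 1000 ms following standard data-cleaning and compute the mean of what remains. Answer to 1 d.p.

491.0 ms

Excluded: 60, 1719
Retained (n=8): Σ = 3928
Mean = 3928/8 = 491.0000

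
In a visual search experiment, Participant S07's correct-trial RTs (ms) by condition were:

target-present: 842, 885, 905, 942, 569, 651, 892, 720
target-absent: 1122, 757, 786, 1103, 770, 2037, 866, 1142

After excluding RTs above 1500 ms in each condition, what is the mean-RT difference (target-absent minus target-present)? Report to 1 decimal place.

134.4 ms

target-absent: exclude 2037
M(target-present) = 6406/8 = 800.750
M(target-absent) = 6546/7 = 935.143
Difference = 935.143 − 800.750 = 134.393 ms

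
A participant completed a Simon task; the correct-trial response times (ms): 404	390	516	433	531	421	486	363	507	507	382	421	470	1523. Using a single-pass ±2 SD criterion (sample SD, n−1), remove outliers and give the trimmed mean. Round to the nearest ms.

n = 14, ΣRT = 7354, M = 525.286
Σ(x−M)² = 1110968.86; s = √(1110968.86/13) = 292.334
Cutoffs: 525.286 ± 2·292.334 → [-59.4, 1110.0]
Outside: 1523 → excluded.
Retained (n=13): Σ = 5831, mean = 5831/13 = 448.538

449 ms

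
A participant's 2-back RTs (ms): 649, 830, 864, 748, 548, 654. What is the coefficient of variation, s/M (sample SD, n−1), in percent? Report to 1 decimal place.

16.8%

n = 6, Σ = 4293, M = 715.5000
Σ(x−M)² = 72479.500; s = √(72479.500/5) = 120.3989
CV = 120.3989 / 715.5000 = 0.16827 = 16.827%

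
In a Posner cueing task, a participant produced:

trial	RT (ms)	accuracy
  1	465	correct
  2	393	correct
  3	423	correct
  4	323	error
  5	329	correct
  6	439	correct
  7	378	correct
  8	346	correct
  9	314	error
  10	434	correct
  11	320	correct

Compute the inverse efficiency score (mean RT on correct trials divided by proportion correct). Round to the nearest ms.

Correct trials (n=9): 465, 393, 423, 329, 439, 378, 346, 434, 320
Mean correct RT = 3527/9 = 391.8889 ms
Proportion correct = 9/11
IES = 391.8889 / (9/11) = 478.975 ms

479 ms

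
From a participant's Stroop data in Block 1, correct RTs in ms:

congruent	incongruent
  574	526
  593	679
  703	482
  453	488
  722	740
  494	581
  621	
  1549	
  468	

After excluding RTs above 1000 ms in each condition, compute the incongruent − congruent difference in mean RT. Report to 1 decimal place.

congruent: exclude 1549
M(congruent) = 4628/8 = 578.500
M(incongruent) = 3496/6 = 582.667
Difference = 582.667 − 578.500 = 4.167 ms

4.2 ms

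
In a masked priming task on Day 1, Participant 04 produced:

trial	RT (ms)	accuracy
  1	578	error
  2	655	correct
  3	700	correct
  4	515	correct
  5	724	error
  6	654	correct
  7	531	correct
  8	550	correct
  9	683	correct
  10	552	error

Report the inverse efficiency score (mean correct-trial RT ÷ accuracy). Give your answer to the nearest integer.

Correct trials (n=7): 655, 700, 515, 654, 531, 550, 683
Mean correct RT = 4288/7 = 612.5714 ms
Proportion correct = 7/10
IES = 612.5714 / (7/10) = 875.102 ms

875 ms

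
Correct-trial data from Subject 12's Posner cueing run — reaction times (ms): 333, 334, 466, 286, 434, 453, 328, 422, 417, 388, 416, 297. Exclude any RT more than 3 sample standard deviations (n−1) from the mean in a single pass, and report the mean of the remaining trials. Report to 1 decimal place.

381.2 ms

n = 12, ΣRT = 4574, M = 381.167
Σ(x−M)² = 42871.67; s = √(42871.67/11) = 62.429
Cutoffs: 381.167 ± 3·62.429 → [193.9, 568.5]
No RTs fall outside the cutoffs; all 12 retained. Mean = 4574/12 = 381.167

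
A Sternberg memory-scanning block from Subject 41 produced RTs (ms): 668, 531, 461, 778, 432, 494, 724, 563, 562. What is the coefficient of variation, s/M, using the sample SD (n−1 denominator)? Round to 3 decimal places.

n = 9, Σ = 5213, M = 579.2222
Σ(x−M)² = 114153.556; s = √(114153.556/8) = 119.4537
CV = 119.4537 / 579.2222 = 0.20623

0.206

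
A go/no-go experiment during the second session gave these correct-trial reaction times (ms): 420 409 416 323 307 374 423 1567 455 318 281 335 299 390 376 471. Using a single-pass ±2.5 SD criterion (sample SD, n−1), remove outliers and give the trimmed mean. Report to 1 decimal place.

n = 16, ΣRT = 7164, M = 447.750
Σ(x−M)² = 1385981.00; s = √(1385981.00/15) = 303.972
Cutoffs: 447.750 ± 2.5·303.972 → [-312.2, 1207.7]
Outside: 1567 → excluded.
Retained (n=15): Σ = 5597, mean = 5597/15 = 373.133

373.1 ms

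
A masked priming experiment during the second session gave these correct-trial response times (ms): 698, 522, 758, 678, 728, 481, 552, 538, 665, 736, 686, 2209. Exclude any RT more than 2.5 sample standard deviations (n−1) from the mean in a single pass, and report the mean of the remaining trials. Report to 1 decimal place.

640.2 ms

n = 12, ΣRT = 9251, M = 770.917
Σ(x−M)² = 2351876.92; s = √(2351876.92/11) = 462.393
Cutoffs: 770.917 ± 2.5·462.393 → [-385.1, 1926.9]
Outside: 2209 → excluded.
Retained (n=11): Σ = 7042, mean = 7042/11 = 640.182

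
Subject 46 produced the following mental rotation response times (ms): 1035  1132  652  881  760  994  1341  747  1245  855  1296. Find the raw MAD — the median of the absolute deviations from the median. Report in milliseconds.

234 ms

Sorted: 652, 747, 760, 855, 881, 994, 1035, 1132, 1245, 1296, 1341 → median = 994
|x − 994|: 41, 138, 342, 113, 234, 0, 347, 247, 251, 139, 302
Sorted deviations: 0, 41, 113, 138, 139, 234, 247, 251, 302, 342, 347 → MAD = 234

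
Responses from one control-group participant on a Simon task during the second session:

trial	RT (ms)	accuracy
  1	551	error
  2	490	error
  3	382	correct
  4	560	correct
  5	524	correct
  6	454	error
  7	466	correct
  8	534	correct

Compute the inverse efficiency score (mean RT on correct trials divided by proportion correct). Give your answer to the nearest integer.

Correct trials (n=5): 382, 560, 524, 466, 534
Mean correct RT = 2466/5 = 493.2000 ms
Proportion correct = 5/8
IES = 493.2000 / (5/8) = 789.120 ms

789 ms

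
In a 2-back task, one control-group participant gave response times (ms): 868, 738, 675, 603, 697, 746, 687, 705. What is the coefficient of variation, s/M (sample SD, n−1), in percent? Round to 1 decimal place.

n = 8, Σ = 5719, M = 714.8750
Σ(x−M)² = 40250.875; s = √(40250.875/7) = 75.8296
CV = 75.8296 / 714.8750 = 0.10607 = 10.607%

10.6%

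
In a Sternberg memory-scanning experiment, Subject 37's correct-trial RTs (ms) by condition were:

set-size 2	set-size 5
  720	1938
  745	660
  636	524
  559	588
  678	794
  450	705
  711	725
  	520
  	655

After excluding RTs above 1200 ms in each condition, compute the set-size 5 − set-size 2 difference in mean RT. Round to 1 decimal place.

3.7 ms

set-size 5: exclude 1938
M(set-size 2) = 4499/7 = 642.714
M(set-size 5) = 5171/8 = 646.375
Difference = 646.375 − 642.714 = 3.661 ms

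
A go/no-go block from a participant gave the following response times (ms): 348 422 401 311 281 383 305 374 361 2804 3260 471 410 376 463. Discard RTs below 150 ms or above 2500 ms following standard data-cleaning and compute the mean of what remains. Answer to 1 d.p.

377.4 ms

Excluded: 2804, 3260
Retained (n=13): Σ = 4906
Mean = 4906/13 = 377.3846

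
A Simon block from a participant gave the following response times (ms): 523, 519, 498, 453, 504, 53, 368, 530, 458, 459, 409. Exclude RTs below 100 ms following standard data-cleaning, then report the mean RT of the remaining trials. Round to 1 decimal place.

472.1 ms

Excluded: 53
Retained (n=10): Σ = 4721
Mean = 4721/10 = 472.1000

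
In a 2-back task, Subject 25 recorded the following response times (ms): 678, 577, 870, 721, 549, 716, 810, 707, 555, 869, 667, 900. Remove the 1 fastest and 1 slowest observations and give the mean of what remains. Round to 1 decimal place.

717.0 ms

Sorted: 549, 555, 577, 667, 678, 707, 716, 721, 810, 869, 870, 900
Drop lowest 1 (549) and highest 1 (900)
Remaining (n=10): Σ = 7170, mean = 7170/10 = 717.000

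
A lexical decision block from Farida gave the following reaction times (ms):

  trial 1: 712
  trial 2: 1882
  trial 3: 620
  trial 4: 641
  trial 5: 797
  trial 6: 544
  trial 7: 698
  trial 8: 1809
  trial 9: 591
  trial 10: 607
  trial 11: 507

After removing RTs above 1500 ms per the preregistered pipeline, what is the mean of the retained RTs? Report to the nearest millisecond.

635 ms

Excluded: 1809, 1882
Retained (n=9): Σ = 5717
Mean = 5717/9 = 635.2222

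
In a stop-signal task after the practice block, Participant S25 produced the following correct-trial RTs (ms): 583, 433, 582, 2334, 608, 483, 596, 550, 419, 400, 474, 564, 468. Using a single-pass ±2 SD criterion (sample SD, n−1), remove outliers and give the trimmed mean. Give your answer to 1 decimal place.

513.3 ms

n = 13, ΣRT = 8494, M = 653.385
Σ(x−M)² = 3121835.08; s = √(3121835.08/12) = 510.052
Cutoffs: 653.385 ± 2·510.052 → [-366.7, 1673.5]
Outside: 2334 → excluded.
Retained (n=12): Σ = 6160, mean = 6160/12 = 513.333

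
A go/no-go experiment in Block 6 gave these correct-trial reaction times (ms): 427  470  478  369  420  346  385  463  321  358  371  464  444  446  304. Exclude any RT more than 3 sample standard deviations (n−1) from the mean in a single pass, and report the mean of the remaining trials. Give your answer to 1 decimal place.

404.4 ms

n = 15, ΣRT = 6066, M = 404.400
Σ(x−M)² = 46103.60; s = √(46103.60/14) = 57.386
Cutoffs: 404.400 ± 3·57.386 → [232.2, 576.6]
No RTs fall outside the cutoffs; all 15 retained. Mean = 6066/15 = 404.400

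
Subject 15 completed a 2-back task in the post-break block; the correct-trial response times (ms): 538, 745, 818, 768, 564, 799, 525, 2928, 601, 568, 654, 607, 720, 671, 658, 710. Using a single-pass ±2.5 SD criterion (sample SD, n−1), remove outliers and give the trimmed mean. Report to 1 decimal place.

n = 16, ΣRT = 12874, M = 804.625
Σ(x−M)² = 4935675.75; s = √(4935675.75/15) = 573.624
Cutoffs: 804.625 ± 2.5·573.624 → [-629.4, 2238.7]
Outside: 2928 → excluded.
Retained (n=15): Σ = 9946, mean = 9946/15 = 663.067

663.1 ms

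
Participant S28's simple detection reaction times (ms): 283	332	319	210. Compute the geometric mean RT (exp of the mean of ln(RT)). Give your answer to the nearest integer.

282 ms

ln(RT): 5.6454, 5.8051, 5.7652, 5.3471
Mean ln(RT) = 22.5629/4 = 5.64072
Geometric mean = exp(5.64072) = 281.67 ms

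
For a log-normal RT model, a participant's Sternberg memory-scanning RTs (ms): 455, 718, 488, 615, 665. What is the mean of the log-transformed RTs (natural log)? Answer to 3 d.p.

ln(RT): 6.1203, 6.5765, 6.1903, 6.4216, 6.4998
Σ ln(RT) = 31.8085
Mean = 31.8085/5 = 6.36170

6.362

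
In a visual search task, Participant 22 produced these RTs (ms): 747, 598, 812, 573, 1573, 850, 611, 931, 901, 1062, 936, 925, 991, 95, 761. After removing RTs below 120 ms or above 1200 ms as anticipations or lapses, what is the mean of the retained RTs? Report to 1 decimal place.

Excluded: 95, 1573
Retained (n=13): Σ = 10698
Mean = 10698/13 = 822.9231

822.9 ms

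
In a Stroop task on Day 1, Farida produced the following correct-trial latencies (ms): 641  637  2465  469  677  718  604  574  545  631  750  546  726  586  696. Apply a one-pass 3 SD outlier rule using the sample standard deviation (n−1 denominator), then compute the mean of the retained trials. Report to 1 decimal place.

628.6 ms

n = 15, ΣRT = 11265, M = 751.000
Σ(x−M)² = 3231656.00; s = √(3231656.00/14) = 480.450
Cutoffs: 751.000 ± 3·480.450 → [-690.4, 2192.4]
Outside: 2465 → excluded.
Retained (n=14): Σ = 8800, mean = 8800/14 = 628.571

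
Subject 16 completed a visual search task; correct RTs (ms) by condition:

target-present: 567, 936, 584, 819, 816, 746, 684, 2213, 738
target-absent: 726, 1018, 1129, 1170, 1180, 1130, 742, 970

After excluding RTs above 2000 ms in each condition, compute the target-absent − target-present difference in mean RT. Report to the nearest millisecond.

target-present: exclude 2213
M(target-present) = 5890/8 = 736.250
M(target-absent) = 8065/8 = 1008.125
Difference = 1008.125 − 736.250 = 271.875 ms

272 ms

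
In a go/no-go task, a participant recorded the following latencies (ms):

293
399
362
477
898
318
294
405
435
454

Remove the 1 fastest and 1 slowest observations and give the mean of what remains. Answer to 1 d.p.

Sorted: 293, 294, 318, 362, 399, 405, 435, 454, 477, 898
Drop lowest 1 (293) and highest 1 (898)
Remaining (n=8): Σ = 3144, mean = 3144/8 = 393.000

393.0 ms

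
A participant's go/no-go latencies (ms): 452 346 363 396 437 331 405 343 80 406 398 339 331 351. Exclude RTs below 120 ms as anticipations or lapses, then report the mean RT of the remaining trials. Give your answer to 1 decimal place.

Excluded: 80
Retained (n=13): Σ = 4898
Mean = 4898/13 = 376.7692

376.8 ms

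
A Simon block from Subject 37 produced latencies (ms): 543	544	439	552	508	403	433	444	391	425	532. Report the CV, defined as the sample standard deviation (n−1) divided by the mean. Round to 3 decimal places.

n = 11, Σ = 5214, M = 474.0000
Σ(x−M)² = 38402.000; s = √(38402.000/10) = 61.9693
CV = 61.9693 / 474.0000 = 0.13074

0.131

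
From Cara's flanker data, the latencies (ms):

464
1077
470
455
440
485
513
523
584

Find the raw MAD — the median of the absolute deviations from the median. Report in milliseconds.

30 ms

Sorted: 440, 455, 464, 470, 485, 513, 523, 584, 1077 → median = 485
|x − 485|: 21, 592, 15, 30, 45, 0, 28, 38, 99
Sorted deviations: 0, 15, 21, 28, 30, 38, 45, 99, 592 → MAD = 30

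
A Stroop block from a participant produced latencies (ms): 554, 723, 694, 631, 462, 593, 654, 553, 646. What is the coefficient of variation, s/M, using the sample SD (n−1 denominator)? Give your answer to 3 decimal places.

0.132

n = 9, Σ = 5510, M = 612.2222
Σ(x−M)² = 52031.556; s = √(52031.556/8) = 80.6470
CV = 80.6470 / 612.2222 = 0.13173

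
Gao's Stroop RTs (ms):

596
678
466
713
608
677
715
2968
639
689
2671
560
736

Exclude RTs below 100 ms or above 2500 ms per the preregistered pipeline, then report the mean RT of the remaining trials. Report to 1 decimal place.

Excluded: 2671, 2968
Retained (n=11): Σ = 7077
Mean = 7077/11 = 643.3636

643.4 ms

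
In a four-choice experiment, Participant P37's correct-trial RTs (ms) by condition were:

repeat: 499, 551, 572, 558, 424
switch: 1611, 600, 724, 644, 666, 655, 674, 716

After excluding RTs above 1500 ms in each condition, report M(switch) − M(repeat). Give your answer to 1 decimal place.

147.6 ms

switch: exclude 1611
M(repeat) = 2604/5 = 520.800
M(switch) = 4679/7 = 668.429
Difference = 668.429 − 520.800 = 147.629 ms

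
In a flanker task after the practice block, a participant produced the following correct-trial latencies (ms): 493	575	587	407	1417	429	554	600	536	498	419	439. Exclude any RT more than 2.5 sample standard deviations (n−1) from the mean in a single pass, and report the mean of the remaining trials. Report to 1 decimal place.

n = 12, ΣRT = 6954, M = 579.500
Σ(x−M)² = 816477.00; s = √(816477.00/11) = 272.443
Cutoffs: 579.500 ± 2.5·272.443 → [-101.6, 1260.6]
Outside: 1417 → excluded.
Retained (n=11): Σ = 5537, mean = 5537/11 = 503.364

503.4 ms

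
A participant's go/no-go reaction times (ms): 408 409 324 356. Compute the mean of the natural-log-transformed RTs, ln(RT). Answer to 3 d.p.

ln(RT): 6.0113, 6.0137, 5.7807, 5.8749
Σ ln(RT) = 23.6807
Mean = 23.6807/4 = 5.92016

5.920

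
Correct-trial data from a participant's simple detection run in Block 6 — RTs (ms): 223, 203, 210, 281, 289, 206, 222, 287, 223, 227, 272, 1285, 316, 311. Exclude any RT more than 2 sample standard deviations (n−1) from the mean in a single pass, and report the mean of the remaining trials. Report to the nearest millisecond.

252 ms

n = 14, ΣRT = 4555, M = 325.357
Σ(x−M)² = 1012651.21; s = √(1012651.21/13) = 279.099
Cutoffs: 325.357 ± 2·279.099 → [-232.8, 883.6]
Outside: 1285 → excluded.
Retained (n=13): Σ = 3270, mean = 3270/13 = 251.538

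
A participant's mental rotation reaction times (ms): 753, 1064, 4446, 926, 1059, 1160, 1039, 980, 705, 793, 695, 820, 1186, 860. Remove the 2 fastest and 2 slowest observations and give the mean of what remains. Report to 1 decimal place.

945.4 ms

Sorted: 695, 705, 753, 793, 820, 860, 926, 980, 1039, 1059, 1064, 1160, 1186, 4446
Drop lowest 2 (695, 705) and highest 2 (1186, 4446)
Remaining (n=10): Σ = 9454, mean = 9454/10 = 945.400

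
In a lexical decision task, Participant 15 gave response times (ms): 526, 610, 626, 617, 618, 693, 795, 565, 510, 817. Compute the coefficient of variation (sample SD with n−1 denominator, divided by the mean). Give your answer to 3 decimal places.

0.162

n = 10, Σ = 6377, M = 637.7000
Σ(x−M)² = 95740.100; s = √(95740.100/9) = 103.1397
CV = 103.1397 / 637.7000 = 0.16174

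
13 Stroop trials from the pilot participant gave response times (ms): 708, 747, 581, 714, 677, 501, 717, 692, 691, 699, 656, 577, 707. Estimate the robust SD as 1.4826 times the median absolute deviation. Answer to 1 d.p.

Sorted: 501, 577, 581, 656, 677, 691, 692, 699, 707, 708, 714, 717, 747 → median = 692
|x − 692| sorted: 0, 1, 7, 15, 15, 16, 22, 25, 36, 55, 111, 115, 191 → MAD = 22
Robust SD ≈ 1.4826 × 22 = 32.617

32.6 ms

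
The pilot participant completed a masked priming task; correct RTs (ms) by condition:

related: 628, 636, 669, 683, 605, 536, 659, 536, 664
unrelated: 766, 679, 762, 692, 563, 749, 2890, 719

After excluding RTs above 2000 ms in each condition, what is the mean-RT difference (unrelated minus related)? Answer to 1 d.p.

80.3 ms

unrelated: exclude 2890
M(related) = 5616/9 = 624.000
M(unrelated) = 4930/7 = 704.286
Difference = 704.286 − 624.000 = 80.286 ms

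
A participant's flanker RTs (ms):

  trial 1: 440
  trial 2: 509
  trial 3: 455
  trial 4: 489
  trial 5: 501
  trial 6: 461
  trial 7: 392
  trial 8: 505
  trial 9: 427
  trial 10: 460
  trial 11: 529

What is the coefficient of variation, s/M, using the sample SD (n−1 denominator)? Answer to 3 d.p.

n = 11, Σ = 5168, M = 469.8182
Σ(x−M)² = 16787.636; s = √(16787.636/10) = 40.9727
CV = 40.9727 / 469.8182 = 0.08721

0.087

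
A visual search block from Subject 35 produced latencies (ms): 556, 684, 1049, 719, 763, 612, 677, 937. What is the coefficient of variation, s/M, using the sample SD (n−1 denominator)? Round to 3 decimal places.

0.221

n = 8, Σ = 5997, M = 749.6250
Σ(x−M)² = 191863.875; s = √(191863.875/7) = 165.5570
CV = 165.5570 / 749.6250 = 0.22085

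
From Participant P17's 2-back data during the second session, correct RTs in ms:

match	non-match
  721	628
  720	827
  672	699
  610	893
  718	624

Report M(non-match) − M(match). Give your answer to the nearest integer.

M(match) = 3441/5 = 688.200
M(non-match) = 3671/5 = 734.200
Difference = 734.200 − 688.200 = 46.000 ms

46 ms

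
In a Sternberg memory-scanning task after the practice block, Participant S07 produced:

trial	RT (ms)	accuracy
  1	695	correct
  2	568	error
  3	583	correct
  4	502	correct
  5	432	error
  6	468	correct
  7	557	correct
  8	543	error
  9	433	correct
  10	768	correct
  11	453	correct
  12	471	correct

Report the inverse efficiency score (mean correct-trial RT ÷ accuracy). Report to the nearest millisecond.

730 ms

Correct trials (n=9): 695, 583, 502, 468, 557, 433, 768, 453, 471
Mean correct RT = 4930/9 = 547.7778 ms
Proportion correct = 9/12
IES = 547.7778 / (9/12) = 730.370 ms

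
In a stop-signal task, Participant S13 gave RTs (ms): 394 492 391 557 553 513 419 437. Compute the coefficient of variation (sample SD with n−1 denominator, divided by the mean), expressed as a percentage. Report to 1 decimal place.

14.5%

n = 8, Σ = 3756, M = 469.5000
Σ(x−M)² = 32496.000; s = √(32496.000/7) = 68.1343
CV = 68.1343 / 469.5000 = 0.14512 = 14.512%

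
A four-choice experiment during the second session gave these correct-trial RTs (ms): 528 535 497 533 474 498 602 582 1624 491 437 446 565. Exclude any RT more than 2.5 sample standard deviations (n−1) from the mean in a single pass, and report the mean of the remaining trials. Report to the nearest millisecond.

516 ms

n = 13, ΣRT = 7812, M = 600.923
Σ(x−M)² = 1163070.92; s = √(1163070.92/12) = 311.324
Cutoffs: 600.923 ± 2.5·311.324 → [-177.4, 1379.2]
Outside: 1624 → excluded.
Retained (n=12): Σ = 6188, mean = 6188/12 = 515.667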